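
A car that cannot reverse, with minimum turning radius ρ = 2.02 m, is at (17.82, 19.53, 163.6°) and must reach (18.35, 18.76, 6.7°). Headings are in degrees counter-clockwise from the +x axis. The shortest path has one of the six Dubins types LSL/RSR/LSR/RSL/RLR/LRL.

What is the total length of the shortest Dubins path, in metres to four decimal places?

13.1854 m

Let ψ = atan2(Δy, Δx) = atan2(-0.77, 0.53) = -55.4599° be the start→goal bearing.
Normalize: d = |goal − start| / ρ = 0.934773/2.02 = 0.462759, α = (θ_start − ψ) mod 360° = 219.0599° = 3.823317 rad, β = (θ_goal − ψ) mod 360° = 62.1599° = 1.084895 rad.
Common terms: sin α = -0.630133, cos α = -0.776488, sin β = 0.884254, cos β = 0.467005, cos(α−β) = -0.919821, d² = 0.214146. Work in radians in the unit-radius frame; every candidate has L = ρ·(t + p + q).
LSL: p² = 2 + d² − 2cos(α−β) + 2d(sin α − sin β) = 2.652197; p = √p² = 1.628557; φ = atan2(cos β − cos α, d + sin α − sin β) = 2.272792 rad; t = (φ − α) mod 2π = 4.732660 rad, q = (β − φ) mod 2π = 5.095289 rad → L = 2.02·(4.732660 + 1.628557 + 5.095289) = 2.02·11.456506 = 23.142142 m
RSR: p² = 2 + d² − 2cos(α−β) + 2d(sin β − sin α) = 5.455380; p = √p² = 2.335676; φ = atan2(cos α − cos β, d − sin α + sin β) = -0.561423 rad; t = (α − φ) mod 2π = 4.384739 rad, q = (φ − β) mod 2π = 4.636867 rad → L = 2.02·(4.384739 + 2.335676 + 4.636867) = 2.02·11.357282 = 22.941711 m
LSR: p² = d² − 2 + 2cos(α−β) + 2d(sin α + sin β) = -3.390303 < 0 → infeasible
RSL: p² = d² − 2 + 2cos(α−β) − 2d(sin α + sin β) = -3.860691 < 0 → infeasible
RLR: c = (6 − d² + 2cos(α−β) + 2d(sin α − sin β))/8 = 0.318077; p = 2π − arccos c = 5.036090 rad; φ = atan2(cos α − cos β, d − sin α + sin β) = -0.561423 rad; t = (α − φ + p/2) mod 2π = 0.619599 rad, q = (α − β − t + p) mod 2π = 0.871727 rad → L = 2.02·(0.619599 + 5.036090 + 0.871727) = 2.02·6.527416 = 13.185381 m
LRL: c = (6 − d² + 2cos(α−β) − 2d(sin α − sin β))/8 = 0.668475; p = 2π − arccos c = 5.444546 rad; φ = atan2(cos β − cos α, d + sin α − sin β) = 2.272792 rad; t = (φ − α + p/2) mod 2π = 1.171748 rad, q = (β − α − t + p) mod 2π = 1.534376 rad → L = 2.02·(1.171748 + 5.444546 + 1.534376) = 2.02·8.150670 = 16.464354 m
Shortest: RLR with L = 13.185381 m ≈ 13.1854 m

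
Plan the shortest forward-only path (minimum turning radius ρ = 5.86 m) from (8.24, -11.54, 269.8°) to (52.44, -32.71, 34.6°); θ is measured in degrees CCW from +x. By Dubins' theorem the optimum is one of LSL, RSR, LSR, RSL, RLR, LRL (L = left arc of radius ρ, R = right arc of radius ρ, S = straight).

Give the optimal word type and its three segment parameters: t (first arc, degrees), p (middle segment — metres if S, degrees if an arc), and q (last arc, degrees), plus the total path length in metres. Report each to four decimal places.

Let ψ = atan2(Δy, Δx) = atan2(-21.17, 44.20) = -25.5925° be the start→goal bearing.
Normalize: d = |goal − start| / ρ = 49.008253/5.86 = 8.363183, α = (θ_start − ψ) mod 360° = 295.3925° = 5.155572 rad, β = (θ_goal − ψ) mod 360° = 60.1925° = 1.050558 rad.
Common terms: sin α = -0.903391, cos α = 0.428817, sin β = 0.867701, cos β = 0.497087, cos(α−β) = -0.570714, d² = 69.942833. Work in radians in the unit-radius frame; every candidate has L = ρ·(t + p + q).
LSL: p² = 2 + d² − 2cos(α−β) + 2d(sin α − sin β) = 43.460329; p = √p² = 6.592445; φ = atan2(cos β − cos α, d + sin α − sin β) = 0.010356 rad; t = (φ − α) mod 2π = 1.137969 rad, q = (β − φ) mod 2π = 1.040202 rad → L = 5.86·(1.137969 + 6.592445 + 1.040202) = 5.86·8.770616 = 51.395808 m
RSR: p² = 2 + d² − 2cos(α−β) + 2d(sin β − sin α) = 102.708191; p = √p² = 10.134505; φ = atan2(cos α − cos β, d − sin α + sin β) = -0.006736 rad; t = (α − φ) mod 2π = 5.162309 rad, q = (φ − β) mod 2π = 5.225891 rad → L = 5.86·(5.162309 + 10.134505 + 5.225891) = 5.86·20.522705 = 120.263049 m
LSR: p² = d² − 2 + 2cos(α−β) + 2d(sin α + sin β) = 66.204430; p = √p² = 8.136610; φ = atan2(−cos α − cos β, d + sin α + sin β) − atan2(−2, p) = 0.130293 rad; t = (φ − α) mod 2π = 1.257906 rad, q = (φ − β) mod 2π = 5.362920 rad → L = 5.86·(1.257906 + 8.136610 + 5.362920) = 5.86·14.757437 = 86.478578 m
RSL: p² = d² − 2 + 2cos(α−β) − 2d(sin α + sin β) = 67.398381; p = √p² = 8.209652; φ = atan2(cos α + cos β, d − sin α − sin β) − atan2(2, p) = -0.129163 rad; t = (α − φ) mod 2π = 5.284735 rad, q = (β − φ) mod 2π = 1.179721 rad → L = 5.86·(5.284735 + 8.209652 + 1.179721) = 5.86·14.674107 = 85.990268 m
RLR: c = (6 − d² + 2cos(α−β) + 2d(sin α − sin β))/8 = -11.838524, |c| > 1 → infeasible
LRL: c = (6 − d² + 2cos(α−β) − 2d(sin α − sin β))/8 = -4.432541, |c| > 1 → infeasible
Shortest: LSL with L = 51.395808 m ≈ 51.3958 m
Convert LSL to answer units (arcs ×180/π): t = 1.137969·180/π = 65.2008°, p = ρ·p = 5.86·6.592445 = 38.6317 m, q = 1.040202·180/π = 59.5992°, L = 51.3958 m.

LSL: t = 65.2008°, p = 38.6317 m, q = 59.5992°, L = 51.3958 m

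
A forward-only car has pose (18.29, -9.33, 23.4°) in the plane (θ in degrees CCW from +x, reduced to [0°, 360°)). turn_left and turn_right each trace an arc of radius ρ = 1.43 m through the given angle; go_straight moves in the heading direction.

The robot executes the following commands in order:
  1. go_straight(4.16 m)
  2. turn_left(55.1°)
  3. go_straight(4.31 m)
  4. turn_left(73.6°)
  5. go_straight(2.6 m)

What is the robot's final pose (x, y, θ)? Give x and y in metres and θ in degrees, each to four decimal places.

(20.7706, 0.3384, 152.1000°)

set_pose: (x, y, θ) = (18.2900, -9.3300, 23.4000°), ρ = 1.43
go_straight(4.16): x += 4.16·cos θ, y += 4.16·sin θ → (22.1079, -7.6779, 23.4000°)
turn_left(55.1°): centre at ρ to the left, rotate +55.1° → (22.9412, -6.6506, 78.5000°)
go_straight(4.31): x += 4.31·cos θ, y += 4.31·sin θ → (23.8005, -2.4271, 78.5000°)
turn_left(73.6°): centre at ρ to the left, rotate +73.6° → (23.0684, -0.8782, 152.1000°)
go_straight(2.6): x += 2.6·cos θ, y += 2.6·sin θ → (20.7706, 0.3384, 152.1000°)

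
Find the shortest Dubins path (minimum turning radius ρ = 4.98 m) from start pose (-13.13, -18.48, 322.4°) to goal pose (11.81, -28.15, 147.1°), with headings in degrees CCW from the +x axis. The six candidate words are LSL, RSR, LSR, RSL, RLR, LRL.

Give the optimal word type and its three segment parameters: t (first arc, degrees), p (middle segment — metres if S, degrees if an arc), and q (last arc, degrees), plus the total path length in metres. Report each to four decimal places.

Let ψ = atan2(Δy, Δx) = atan2(-9.67, 24.94) = -21.1928° be the start→goal bearing.
Normalize: d = |goal − start| / ρ = 26.749065/4.98 = 5.371298, α = (θ_start − ψ) mod 360° = 343.5928° = 5.996826 rad, β = (θ_goal − ψ) mod 360° = 168.2928° = 2.937264 rad.
Common terms: sin α = -0.282461, cos α = 0.959279, sin β = 0.202910, cos β = -0.979197, cos(α−β) = -0.996637, d² = 28.850845. Work in radians in the unit-radius frame; every candidate has L = ρ·(t + p + q).
LSL: p² = 2 + d² − 2cos(α−β) + 2d(sin α − sin β) = 27.629973; p = √p² = 5.256422; φ = atan2(cos β − cos α, d + sin α − sin β) = -0.377699 rad; t = (φ − α) mod 2π = 6.191846 rad, q = (β − φ) mod 2π = 3.314963 rad → L = 4.98·(6.191846 + 5.256422 + 3.314963) = 4.98·14.763230 = 73.520888 m
RSR: p² = 2 + d² − 2cos(α−β) + 2d(sin β − sin α) = 38.058267; p = √p² = 6.169138; φ = atan2(cos α − cos β, d − sin α + sin β) = 0.319637 rad; t = (α − φ) mod 2π = 5.677190 rad, q = (φ − β) mod 2π = 3.665558 rad → L = 4.98·(5.677190 + 6.169138 + 3.665558) = 4.98·15.511886 = 77.249191 m
LSR: p² = d² − 2 + 2cos(α−β) + 2d(sin α + sin β) = 24.002979; p = √p² = 4.899284; φ = atan2(−cos α − cos β, d + sin α + sin β) − atan2(−2, p) = 0.391339 rad; t = (φ − α) mod 2π = 0.677698 rad, q = (φ − β) mod 2π = 3.737260 rad → L = 4.98·(0.677698 + 4.899284 + 3.737260) = 4.98·9.314242 = 46.384925 m
RSL: p² = d² − 2 + 2cos(α−β) − 2d(sin α + sin β) = 25.712162; p = √p² = 5.070716; φ = atan2(cos α + cos β, d − sin α − sin β) − atan2(2, p) = -0.379342 rad; t = (α − φ) mod 2π = 0.092983 rad, q = (β − φ) mod 2π = 3.316606 rad → L = 4.98·(0.092983 + 5.070716 + 3.316606) = 4.98·8.480306 = 42.231924 m
RLR: c = (6 − d² + 2cos(α−β) + 2d(sin α − sin β))/8 = -3.757283, |c| > 1 → infeasible
LRL: c = (6 − d² + 2cos(α−β) − 2d(sin α − sin β))/8 = -2.453747, |c| > 1 → infeasible
Shortest: RSL with L = 42.231924 m ≈ 42.2319 m
Convert RSL to answer units (arcs ×180/π): t = 0.092983·180/π = 5.3276°, p = ρ·p = 4.98·5.070716 = 25.2522 m, q = 3.316606·180/π = 190.0276°, L = 42.2319 m.

RSL: t = 5.3276°, p = 25.2522 m, q = 190.0276°, L = 42.2319 m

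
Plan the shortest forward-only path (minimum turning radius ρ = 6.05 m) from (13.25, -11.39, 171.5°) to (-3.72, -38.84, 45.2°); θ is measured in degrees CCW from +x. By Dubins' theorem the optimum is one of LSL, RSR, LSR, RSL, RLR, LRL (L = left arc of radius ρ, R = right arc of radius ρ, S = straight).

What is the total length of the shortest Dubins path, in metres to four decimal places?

51.3385 m

Let ψ = atan2(Δy, Δx) = atan2(-27.45, -16.97) = -121.7250° be the start→goal bearing.
Normalize: d = |goal − start| / ρ = 32.272022/6.05 = 5.334219, α = (θ_start − ψ) mod 360° = 293.2250° = 5.117741 rad, β = (θ_goal − ψ) mod 360° = 166.9250° = 2.913390 rad.
Common terms: sin α = -0.918964, cos α = 0.394343, sin β = 0.226227, cos β = -0.974075, cos(α−β) = -0.592013, d² = 28.453887. Work in radians in the unit-radius frame; every candidate has L = ρ·(t + p + q).
LSL: p² = 2 + d² − 2cos(α−β) + 2d(sin α − sin β) = 19.420523; p = √p² = 4.406872; φ = atan2(cos β − cos α, d + sin α − sin β) = -0.315739 rad; t = (φ − α) mod 2π = 0.849705 rad, q = (β − φ) mod 2π = 3.229129 rad → L = 6.05·(0.849705 + 4.406872 + 3.229129) = 6.05·8.485707 = 51.338526 m
RSR: p² = 2 + d² − 2cos(α−β) + 2d(sin β − sin α) = 43.855303; p = √p² = 6.622334; φ = atan2(cos α − cos β, d − sin α + sin β) = 0.208136 rad; t = (α − φ) mod 2π = 4.909605 rad, q = (φ − β) mod 2π = 3.577931 rad → L = 6.05·(4.909605 + 6.622334 + 3.577931) = 6.05·15.109870 = 91.414713 m
LSR: p² = d² − 2 + 2cos(α−β) + 2d(sin α + sin β) = 17.879442; p = √p² = 4.228409; φ = atan2(−cos α − cos β, d + sin α + sin β) − atan2(−2, p) = 0.566067 rad; t = (φ − α) mod 2π = 1.731511 rad, q = (φ − β) mod 2π = 3.935862 rad → L = 6.05·(1.731511 + 4.228409 + 3.935862) = 6.05·9.895782 = 59.869479 m
RSL: p² = d² − 2 + 2cos(α−β) − 2d(sin α + sin β) = 32.660280; p = √p² = 5.714917; φ = atan2(cos α + cos β, d − sin α − sin β) − atan2(2, p) = -0.432535 rad; t = (α − φ) mod 2π = 5.550276 rad, q = (β − φ) mod 2π = 3.345926 rad → L = 6.05·(5.550276 + 5.714917 + 3.345926) = 6.05·14.611119 = 88.397273 m
RLR: c = (6 − d² + 2cos(α−β) + 2d(sin α − sin β))/8 = -4.481913, |c| > 1 → infeasible
LRL: c = (6 − d² + 2cos(α−β) − 2d(sin α − sin β))/8 = -1.427565, |c| > 1 → infeasible
Shortest: LSL with L = 51.338526 m ≈ 51.3385 m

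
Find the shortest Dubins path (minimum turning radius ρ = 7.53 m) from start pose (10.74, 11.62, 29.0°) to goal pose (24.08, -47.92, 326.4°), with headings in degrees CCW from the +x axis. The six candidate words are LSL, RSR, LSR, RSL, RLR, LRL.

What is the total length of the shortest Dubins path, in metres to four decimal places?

69.7494 m

Let ψ = atan2(Δy, Δx) = atan2(-59.54, 13.34) = -77.3714° be the start→goal bearing.
Normalize: d = |goal − start| / ρ = 61.016122/7.53 = 8.103071, α = (θ_start − ψ) mod 360° = 106.3714° = 1.856531 rad, β = (θ_goal − ψ) mod 360° = 43.7714° = 0.763955 rad.
Common terms: sin α = 0.959455, cos α = -0.281862, sin β = 0.691783, cos β = 0.722106, cos(α−β) = 0.460200, d² = 65.659755. Work in radians in the unit-radius frame; every candidate has L = ρ·(t + p + q).
LSL: p² = 2 + d² − 2cos(α−β) + 2d(sin α − sin β) = 71.077292; p = √p² = 8.430735; φ = atan2(cos β − cos α, d + sin α − sin β) = 0.119368 rad; t = (φ − α) mod 2π = 4.546022 rad, q = (β − φ) mod 2π = 0.644587 rad → L = 7.53·(4.546022 + 8.430735 + 0.644587) = 7.53·13.621344 = 102.568721 m
RSR: p² = 2 + d² − 2cos(α−β) + 2d(sin β − sin α) = 62.401419; p = √p² = 7.899457; φ = atan2(cos α − cos β, d − sin α + sin β) = -0.127438 rad; t = (α − φ) mod 2π = 1.983969 rad, q = (φ − β) mod 2π = 5.391793 rad → L = 7.53·(1.983969 + 7.899457 + 5.391793) = 7.53·15.275218 = 115.022394 m
LSR: p² = d² − 2 + 2cos(α−β) + 2d(sin α + sin β) = 91.340342; p = √p² = 9.557214; φ = atan2(−cos α − cos β, d + sin α + sin β) − atan2(−2, p) = 0.161186 rad; t = (φ − α) mod 2π = 4.587841 rad, q = (φ − β) mod 2π = 5.680417 rad → L = 7.53·(4.587841 + 9.557214 + 5.680417) = 7.53·19.825472 = 149.285806 m
RSL: p² = d² − 2 + 2cos(α−β) − 2d(sin α + sin β) = 37.819967; p = √p² = 6.149794; φ = atan2(cos α + cos β, d − sin α − sin β) − atan2(2, p) = -0.246296 rad; t = (α − φ) mod 2π = 2.102827 rad, q = (β − φ) mod 2π = 1.010250 rad → L = 7.53·(2.102827 + 6.149794 + 1.010250) = 7.53·9.262871 = 69.749418 m
RLR: c = (6 − d² + 2cos(α−β) + 2d(sin α − sin β))/8 = -6.800177, |c| > 1 → infeasible
LRL: c = (6 − d² + 2cos(α−β) − 2d(sin α − sin β))/8 = -7.884661, |c| > 1 → infeasible
Shortest: RSL with L = 69.749418 m ≈ 69.7494 m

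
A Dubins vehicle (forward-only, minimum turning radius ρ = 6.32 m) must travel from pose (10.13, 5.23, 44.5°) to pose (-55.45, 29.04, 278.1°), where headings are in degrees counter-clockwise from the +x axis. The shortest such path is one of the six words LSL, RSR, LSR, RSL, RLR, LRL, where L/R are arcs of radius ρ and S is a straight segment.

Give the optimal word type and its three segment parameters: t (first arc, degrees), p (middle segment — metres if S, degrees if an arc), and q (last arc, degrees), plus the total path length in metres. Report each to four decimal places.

Let ψ = atan2(Δy, Δx) = atan2(23.81, -65.58) = 160.0457° be the start→goal bearing.
Normalize: d = |goal − start| / ρ = 69.768564/6.32 = 11.039330, α = (θ_start − ψ) mod 360° = 244.4543° = 4.266533 rad, β = (θ_goal − ψ) mod 360° = 118.0543° = 2.060437 rad.
Common terms: sin α = -0.902242, cos α = -0.431230, sin β = 0.882502, cos β = -0.470309, cos(α−β) = -0.593419, d² = 121.866801. Work in radians in the unit-radius frame; every candidate has L = ρ·(t + p + q).
LSL: p² = 2 + d² − 2cos(α−β) + 2d(sin α − sin β) = 85.648887; p = √p² = 9.254668; φ = atan2(cos β − cos α, d + sin α − sin β) = -0.004223 rad; t = (φ − α) mod 2π = 2.012430 rad, q = (β − φ) mod 2π = 2.064660 rad → L = 6.32·(2.012430 + 9.254668 + 2.064660) = 6.32·13.331758 = 84.256707 m
RSR: p² = 2 + d² − 2cos(α−β) + 2d(sin β − sin α) = 164.458390; p = √p² = 12.824133; φ = atan2(cos α − cos β, d − sin α + sin β) = 0.003047 rad; t = (α − φ) mod 2π = 4.263486 rad, q = (φ − β) mod 2π = 4.225796 rad → L = 6.32·(4.263486 + 12.824133 + 4.225796) = 6.32·21.313415 = 134.700780 m
LSR: p² = d² − 2 + 2cos(α−β) + 2d(sin α + sin β) = 118.244131; p = √p² = 10.874012; φ = atan2(−cos α − cos β, d + sin α + sin β) − atan2(−2, p) = 0.263523 rad; t = (φ − α) mod 2π = 2.280175 rad, q = (φ − β) mod 2π = 4.486271 rad → L = 6.32·(2.280175 + 10.874012 + 4.486271) = 6.32·17.640457 = 111.487690 m
RSL: p² = d² − 2 + 2cos(α−β) − 2d(sin α + sin β) = 119.115795; p = √p² = 10.914018; φ = atan2(cos α + cos β, d − sin α − sin β) − atan2(2, p) = -0.262580 rad; t = (α − φ) mod 2π = 4.529113 rad, q = (β − φ) mod 2π = 2.323017 rad → L = 6.32·(4.529113 + 10.914018 + 2.323017) = 6.32·17.766149 = 112.282059 m
RLR: c = (6 − d² + 2cos(α−β) + 2d(sin α − sin β))/8 = -19.557299, |c| > 1 → infeasible
LRL: c = (6 − d² + 2cos(α−β) − 2d(sin α − sin β))/8 = -9.706111, |c| > 1 → infeasible
Shortest: LSL with L = 84.256707 m ≈ 84.2567 m
Convert LSL to answer units (arcs ×180/π): t = 2.012430·180/π = 115.3037°, p = ρ·p = 6.32·9.254668 = 58.4895 m, q = 2.064660·180/π = 118.2963°, L = 84.2567 m.

LSL: t = 115.3037°, p = 58.4895 m, q = 118.2963°, L = 84.2567 m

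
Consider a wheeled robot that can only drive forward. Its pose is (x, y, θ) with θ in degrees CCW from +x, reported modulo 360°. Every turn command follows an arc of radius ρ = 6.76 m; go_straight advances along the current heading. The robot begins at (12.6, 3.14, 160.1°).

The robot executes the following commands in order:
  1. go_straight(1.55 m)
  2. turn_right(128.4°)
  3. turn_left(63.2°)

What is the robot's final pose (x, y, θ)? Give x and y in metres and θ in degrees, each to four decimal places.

(13.0744, 22.1043, 94.9000°)

set_pose: (x, y, θ) = (12.6000, 3.1400, 160.1000°), ρ = 6.76
go_straight(1.55): x += 1.55·cos θ, y += 1.55·sin θ → (11.1426, 3.6676, 160.1000°)
turn_right(128.4°): centre at ρ to the right, rotate −128.4° → (9.8913, 15.7754, 31.7000°)
turn_left(63.2°): centre at ρ to the left, rotate +63.2° → (13.0744, 22.1043, 94.9000°)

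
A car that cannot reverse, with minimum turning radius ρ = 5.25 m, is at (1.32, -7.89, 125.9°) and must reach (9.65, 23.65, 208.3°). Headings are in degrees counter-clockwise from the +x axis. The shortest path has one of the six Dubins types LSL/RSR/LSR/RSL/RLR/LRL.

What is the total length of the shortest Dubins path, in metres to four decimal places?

Let ψ = atan2(Δy, Δx) = atan2(31.54, 8.33) = 75.2055° be the start→goal bearing.
Normalize: d = |goal − start| / ρ = 32.621473/5.25 = 6.213614, α = (θ_start − ψ) mod 360° = 50.6945° = 0.884786 rad, β = (θ_goal − ψ) mod 360° = 133.0945° = 2.322938 rad.
Common terms: sin α = 0.773780, cos α = 0.633455, sin β = 0.730228, cos β = -0.683204, cos(α−β) = 0.132256, d² = 38.608998. Work in radians in the unit-radius frame; every candidate has L = ρ·(t + p + q).
LSL: p² = 2 + d² − 2cos(α−β) + 2d(sin α − sin β) = 40.885715; p = √p² = 6.394194; φ = atan2(cos β − cos α, d + sin α − sin β) = -0.207398 rad; t = (φ − α) mod 2π = 5.191001 rad, q = (β − φ) mod 2π = 2.530336 rad → L = 5.25·(5.191001 + 6.394194 + 2.530336) = 5.25·14.115530 = 74.106535 m
RSR: p² = 2 + d² − 2cos(α−β) + 2d(sin β − sin α) = 39.803254; p = √p² = 6.308982; φ = atan2(cos α − cos β, d − sin α + sin β) = 0.210241 rad; t = (α − φ) mod 2π = 0.674545 rad, q = (φ − β) mod 2π = 4.170489 rad → L = 5.25·(0.674545 + 6.308982 + 4.170489) = 5.25·11.154016 = 58.558584 m
LSR: p² = d² − 2 + 2cos(α−β) + 2d(sin α + sin β) = 55.564151; p = √p² = 7.454137; φ = atan2(−cos α − cos β, d + sin α + sin β) − atan2(−2, p) = 0.268580 rad; t = (φ − α) mod 2π = 5.666979 rad, q = (φ − β) mod 2π = 4.228827 rad → L = 5.25·(5.666979 + 7.454137 + 4.228827) = 5.25·17.349943 = 91.087198 m
RSL: p² = d² − 2 + 2cos(α−β) − 2d(sin α + sin β) = 18.182870; p = √p² = 4.264138; φ = atan2(cos α + cos β, d − sin α − sin β) − atan2(2, p) = -0.449127 rad; t = (α − φ) mod 2π = 1.333914 rad, q = (β − φ) mod 2π = 2.772065 rad → L = 5.25·(1.333914 + 4.264138 + 2.772065) = 5.25·8.370116 = 43.943110 m
RLR: c = (6 − d² + 2cos(α−β) + 2d(sin α − sin β))/8 = -3.975407, |c| > 1 → infeasible
LRL: c = (6 − d² + 2cos(α−β) − 2d(sin α − sin β))/8 = -4.110714, |c| > 1 → infeasible
Shortest: RSL with L = 43.943110 m ≈ 43.9431 m

43.9431 m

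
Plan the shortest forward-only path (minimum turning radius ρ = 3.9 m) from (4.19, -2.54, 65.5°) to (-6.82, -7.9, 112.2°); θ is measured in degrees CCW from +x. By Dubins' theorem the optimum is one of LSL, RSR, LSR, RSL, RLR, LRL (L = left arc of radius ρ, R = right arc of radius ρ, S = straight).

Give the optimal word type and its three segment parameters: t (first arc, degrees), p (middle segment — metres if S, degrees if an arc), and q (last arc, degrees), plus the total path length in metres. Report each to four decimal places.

RSR: t = 233.7904°, p = 11.1806 m, q = 79.5096°, L = 32.5063 m

Let ψ = atan2(Δy, Δx) = atan2(-5.36, -11.01) = -154.0418° be the start→goal bearing.
Normalize: d = |goal − start| / ρ = 12.245395/3.9 = 3.139845, α = (θ_start − ψ) mod 360° = 219.5418° = 3.831727 rad, β = (θ_goal − ψ) mod 360° = 266.2418° = 4.646796 rad.
Common terms: sin α = -0.636641, cos α = -0.771161, sin β = -0.997850, cos β = -0.065546, cos(α−β) = 0.685818, d² = 9.858626. Work in radians in the unit-radius frame; every candidate has L = ρ·(t + p + q).
LSL: p² = 2 + d² − 2cos(α−β) + 2d(sin α − sin β) = 12.755268; p = √p² = 3.571452; φ = atan2(cos β − cos α, d + sin α − sin β) = 0.198879 rad; t = (φ − α) mod 2π = 2.650337 rad, q = (β − φ) mod 2π = 4.447917 rad → L = 3.9·(2.650337 + 3.571452 + 4.447917) = 3.9·10.669706 = 41.611853 m
RSR: p² = 2 + d² − 2cos(α−β) + 2d(sin β − sin α) = 8.218710; p = √p² = 2.866829; φ = atan2(cos α − cos β, d − sin α + sin β) = -0.248686 rad; t = (α − φ) mod 2π = 4.080413 rad, q = (φ − β) mod 2π = 1.387704 rad → L = 3.9·(4.080413 + 2.866829 + 1.387704) = 3.9·8.334946 = 32.506289 m
LSR: p² = d² − 2 + 2cos(α−β) + 2d(sin α + sin β) = -1.033829 < 0 → infeasible
RSL: p² = d² − 2 + 2cos(α−β) − 2d(sin α + sin β) = 19.494355; p = √p² = 4.415241; φ = atan2(cos α + cos β, d − sin α − sin β) − atan2(2, p) = -0.598815 rad; t = (α − φ) mod 2π = 4.430542 rad, q = (β − φ) mod 2π = 5.245611 rad → L = 3.9·(4.430542 + 4.415241 + 5.245611) = 3.9·14.091395 = 54.956440 m
RLR: c = (6 − d² + 2cos(α−β) + 2d(sin α − sin β))/8 = -0.027339; p = 2π − arccos c = 4.685047 rad; φ = atan2(cos α − cos β, d − sin α + sin β) = -0.248686 rad; t = (α − φ + p/2) mod 2π = 0.139751 rad, q = (α − β − t + p) mod 2π = 3.730227 rad → L = 3.9·(0.139751 + 4.685047 + 3.730227) = 3.9·8.555025 = 33.364597 m
LRL: c = (6 − d² + 2cos(α−β) − 2d(sin α − sin β))/8 = -0.594409; p = 2π − arccos c = 4.075859 rad; φ = atan2(cos β − cos α, d + sin α − sin β) = 0.198879 rad; t = (φ − α + p/2) mod 2π = 4.688267 rad, q = (β − α − t + p) mod 2π = 0.202661 rad → L = 3.9·(4.688267 + 4.075859 + 0.202661) = 3.9·8.966787 = 34.970469 m
Shortest: RSR with L = 32.506289 m ≈ 32.5063 m
Convert RSR to answer units (arcs ×180/π): t = 4.080413·180/π = 233.7904°, p = ρ·p = 3.9·2.866829 = 11.1806 m, q = 1.387704·180/π = 79.5096°, L = 32.5063 m.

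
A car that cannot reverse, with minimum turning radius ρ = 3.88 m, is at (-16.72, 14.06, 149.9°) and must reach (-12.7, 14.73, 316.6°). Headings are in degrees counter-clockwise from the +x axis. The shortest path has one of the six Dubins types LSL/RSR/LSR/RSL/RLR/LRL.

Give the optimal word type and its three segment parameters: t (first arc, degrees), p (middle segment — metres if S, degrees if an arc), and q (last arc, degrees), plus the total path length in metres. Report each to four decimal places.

Let ψ = atan2(Δy, Δx) = atan2(0.67, 4.02) = 9.4623° be the start→goal bearing.
Normalize: d = |goal − start| / ρ = 4.075451/3.88 = 1.050374, α = (θ_start − ψ) mod 360° = 140.4377° = 2.451100 rad, β = (θ_goal − ψ) mod 360° = 307.1377° = 5.360564 rad.
Common terms: sin α = 0.636917, cos α = -0.770932, sin β = -0.797187, cos β = 0.603732, cos(α−β) = -0.973179, d² = 1.103285. Work in radians in the unit-radius frame; every candidate has L = ρ·(t + p + q).
LSL: p² = 2 + d² − 2cos(α−β) + 2d(sin α − sin β) = 8.062335; p = √p² = 2.839425; φ = atan2(cos β − cos α, d + sin α − sin β) = 0.505374 rad; t = (φ − α) mod 2π = 4.337460 rad, q = (β − φ) mod 2π = 4.855190 rad → L = 3.88·(4.337460 + 2.839425 + 4.855190) = 3.88·12.032074 = 46.684448 m
RSR: p² = 2 + d² − 2cos(α−β) + 2d(sin β − sin α) = 2.036952; p = √p² = 1.427218; φ = atan2(cos α − cos β, d − sin α + sin β) = -1.843012 rad; t = (α − φ) mod 2π = 4.294112 rad, q = (φ − β) mod 2π = 5.362795 rad → L = 3.88·(4.294112 + 1.427218 + 5.362795) = 3.88·11.084125 = 43.006405 m
LSR: p² = d² − 2 + 2cos(α−β) + 2d(sin α + sin β) = -3.179759 < 0 → infeasible
RSL: p² = d² − 2 + 2cos(α−β) − 2d(sin α + sin β) = -2.506386 < 0 → infeasible
RLR: c = (6 − d² + 2cos(α−β) + 2d(sin α − sin β))/8 = 0.745381; p = 2π − arccos c = 5.553495 rad; φ = atan2(cos α − cos β, d − sin α + sin β) = -1.843012 rad; t = (α − φ + p/2) mod 2π = 0.787674 rad, q = (α − β − t + p) mod 2π = 1.856357 rad → L = 3.88·(0.787674 + 5.553495 + 1.856357) = 3.88·8.197527 = 31.806403 m
LRL: c = (6 − d² + 2cos(α−β) − 2d(sin α − sin β))/8 = -0.007792; p = 2π − arccos c = 4.704597 rad; φ = atan2(cos β − cos α, d + sin α − sin β) = 0.505374 rad; t = (φ − α + p/2) mod 2π = 0.406573 rad, q = (β − α − t + p) mod 2π = 0.924303 rad → L = 3.88·(0.406573 + 4.704597 + 0.924303) = 3.88·6.035473 = 23.417634 m
Shortest: LRL with L = 23.417634 m ≈ 23.4176 m
Convert LRL to answer units (arcs ×180/π): t = 0.406573·180/π = 23.2949°, p = 4.704597·180/π = 269.5536°, q = 0.924303·180/π = 52.9587°, L = 23.4176 m.

LRL: t = 23.2949°, p = 269.5536°, q = 52.9587°, L = 23.4176 m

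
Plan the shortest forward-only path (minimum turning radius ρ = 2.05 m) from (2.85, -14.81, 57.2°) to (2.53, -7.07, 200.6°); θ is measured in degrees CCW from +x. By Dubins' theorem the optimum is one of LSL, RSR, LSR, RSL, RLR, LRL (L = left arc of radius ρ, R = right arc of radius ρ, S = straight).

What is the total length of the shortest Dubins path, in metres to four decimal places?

10.2982 m

Let ψ = atan2(Δy, Δx) = atan2(7.74, -0.32) = 92.3675° be the start→goal bearing.
Normalize: d = |goal − start| / ρ = 7.746612/2.05 = 3.778835, α = (θ_start − ψ) mod 360° = 324.8325° = 5.669397 rad, β = (θ_goal − ψ) mod 360° = 108.2325° = 1.889014 rad.
Common terms: sin α = -0.575968, cos α = 0.817472, sin β = 0.949795, cos β = -0.312874, cos(α−β) = -0.802817, d² = 14.279595. Work in radians in the unit-radius frame; every candidate has L = ρ·(t + p + q).
LSL: p² = 2 + d² − 2cos(α−β) + 2d(sin α − sin β) = 6.354018; p = √p² = 2.520718; φ = atan2(cos β − cos α, d + sin α − sin β) = -0.465000 rad; t = (φ − α) mod 2π = 0.148789 rad, q = (β − φ) mod 2π = 2.354014 rad → L = 2.05·(0.148789 + 2.520718 + 2.354014) = 2.05·5.023520 = 10.298216 m
RSR: p² = 2 + d² − 2cos(α−β) + 2d(sin β − sin α) = 29.416443; p = √p² = 5.423693; φ = atan2(cos α − cos β, d − sin α + sin β) = 0.209948 rad; t = (α − φ) mod 2π = 5.459449 rad, q = (φ − β) mod 2π = 4.604119 rad → L = 2.05·(5.459449 + 5.423693 + 4.604119) = 2.05·15.487261 = 31.748886 m
LSR: p² = d² − 2 + 2cos(α−β) + 2d(sin α + sin β) = 13.499216; p = √p² = 3.674128; φ = atan2(−cos α − cos β, d + sin α + sin β) − atan2(−2, p) = 0.377574 rad; t = (φ − α) mod 2π = 0.991362 rad, q = (φ − β) mod 2π = 4.771745 rad → L = 2.05·(0.991362 + 3.674128 + 4.771745) = 2.05·9.437234 = 19.346331 m
RSL: p² = d² − 2 + 2cos(α−β) − 2d(sin α + sin β) = 7.848705; p = √p² = 2.801554; φ = atan2(cos α + cos β, d − sin α − sin β) − atan2(2, p) = -0.472865 rad; t = (α − φ) mod 2π = 6.142262 rad, q = (β − φ) mod 2π = 2.361879 rad → L = 2.05·(6.142262 + 2.801554 + 2.361879) = 2.05·11.305695 = 23.176675 m
RLR: c = (6 − d² + 2cos(α−β) + 2d(sin α − sin β))/8 = -2.677055, |c| > 1 → infeasible
LRL: c = (6 − d² + 2cos(α−β) − 2d(sin α − sin β))/8 = 0.205748; p = 2π − arccos c = 4.919617 rad; φ = atan2(cos β − cos α, d + sin α − sin β) = -0.465000 rad; t = (φ − α + p/2) mod 2π = 2.608597 rad, q = (β − α − t + p) mod 2π = 4.813822 rad → L = 2.05·(2.608597 + 4.919617 + 4.813822) = 2.05·12.342036 = 25.301173 m
Shortest: LSL with L = 10.298216 m ≈ 10.2982 m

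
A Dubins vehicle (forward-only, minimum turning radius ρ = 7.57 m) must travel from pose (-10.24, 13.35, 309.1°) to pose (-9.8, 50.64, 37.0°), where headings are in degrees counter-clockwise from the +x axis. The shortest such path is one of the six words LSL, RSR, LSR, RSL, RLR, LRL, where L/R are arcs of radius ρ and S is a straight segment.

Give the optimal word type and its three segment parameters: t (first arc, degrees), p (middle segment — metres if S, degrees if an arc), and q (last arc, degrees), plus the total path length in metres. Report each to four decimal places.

Let ψ = atan2(Δy, Δx) = atan2(37.29, 0.44) = 89.3240° be the start→goal bearing.
Normalize: d = |goal − start| / ρ = 37.292596/7.57 = 4.926367, α = (θ_start − ψ) mod 360° = 219.7760° = 3.835815 rad, β = (θ_goal − ψ) mod 360° = 307.6760° = 5.369960 rad.
Common terms: sin α = -0.639788, cos α = -0.768551, sin β = -0.791479, cos β = 0.611196, cos(α−β) = 0.036644, d² = 24.269089. Work in radians in the unit-radius frame; every candidate has L = ρ·(t + p + q).
LSL: p² = 2 + d² − 2cos(α−β) + 2d(sin α − sin β) = 27.690374; p = √p² = 5.262164; φ = atan2(cos β − cos α, d + sin α − sin β) = 0.265303 rad; t = (φ − α) mod 2π = 2.712673 rad, q = (β − φ) mod 2π = 5.104657 rad → L = 7.57·(2.712673 + 5.262164 + 5.104657) = 7.57·13.079494 = 99.011770 m
RSR: p² = 2 + d² − 2cos(α−β) + 2d(sin β − sin α) = 24.701228; p = √p² = 4.970033; φ = atan2(cos α − cos β, d − sin α + sin β) = -0.281309 rad; t = (α − φ) mod 2π = 4.117124 rad, q = (φ − β) mod 2π = 0.631917 rad → L = 7.57·(4.117124 + 4.970033 + 0.631917) = 7.57·9.719074 = 73.573390 m
LSR: p² = d² − 2 + 2cos(α−β) + 2d(sin α + sin β) = 8.240479; p = √p² = 2.870623; φ = atan2(−cos α − cos β, d + sin α + sin β) − atan2(−2, p) = 0.653508 rad; t = (φ − α) mod 2π = 3.100878 rad, q = (φ − β) mod 2π = 1.566733 rad → L = 7.57·(3.100878 + 2.870623 + 1.566733) = 7.57·7.538235 = 57.064435 m
RSL: p² = d² − 2 + 2cos(α−β) − 2d(sin α + sin β) = 36.444273; p = √p² = 6.036909; φ = atan2(cos α + cos β, d − sin α − sin β) − atan2(2, p) = -0.344661 rad; t = (α − φ) mod 2π = 4.180476 rad, q = (β − φ) mod 2π = 5.714620 rad → L = 7.57·(4.180476 + 6.036909 + 5.714620) = 7.57·15.932006 = 120.605284 m
RLR: c = (6 − d² + 2cos(α−β) + 2d(sin α − sin β))/8 = -2.087654, |c| > 1 → infeasible
LRL: c = (6 − d² + 2cos(α−β) − 2d(sin α − sin β))/8 = -2.461297, |c| > 1 → infeasible
Shortest: LSR with L = 57.064435 m ≈ 57.0644 m
Convert LSR to answer units (arcs ×180/π): t = 3.100878·180/π = 177.6672°, p = ρ·p = 7.57·2.870623 = 21.7306 m, q = 1.566733·180/π = 89.7672°, L = 57.0644 m.

LSR: t = 177.6672°, p = 21.7306 m, q = 89.7672°, L = 57.0644 m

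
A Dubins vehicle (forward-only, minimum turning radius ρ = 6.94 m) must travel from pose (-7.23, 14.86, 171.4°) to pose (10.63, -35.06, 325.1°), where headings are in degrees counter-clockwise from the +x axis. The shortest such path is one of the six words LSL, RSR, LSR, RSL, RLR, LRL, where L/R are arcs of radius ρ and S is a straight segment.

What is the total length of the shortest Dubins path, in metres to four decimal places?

Let ψ = atan2(Δy, Δx) = atan2(-49.92, 17.86) = -70.3142° be the start→goal bearing.
Normalize: d = |goal − start| / ρ = 53.018733/6.94 = 7.639587, α = (θ_start − ψ) mod 360° = 241.7142° = 4.218708 rad, β = (θ_goal − ψ) mod 360° = 35.4142° = 0.618094 rad.
Common terms: sin α = -0.880595, cos α = -0.473870, sin β = 0.579483, cos β = 0.814984, cos(α−β) = -0.896486, d² = 58.363287. Work in radians in the unit-radius frame; every candidate has L = ρ·(t + p + q).
LSL: p² = 2 + d² − 2cos(α−β) + 2d(sin α − sin β) = 39.847478; p = √p² = 6.312486; φ = atan2(cos β − cos α, d + sin α − sin β) = 0.205621 rad; t = (φ − α) mod 2π = 2.270098 rad, q = (β − φ) mod 2π = 0.412473 rad → L = 6.94·(2.270098 + 6.312486 + 0.412473) = 6.94·8.995057 = 62.425695 m
RSR: p² = 2 + d² − 2cos(α−β) + 2d(sin β − sin α) = 84.465042; p = √p² = 9.190486; φ = atan2(cos α − cos β, d − sin α + sin β) = -0.140702 rad; t = (α − φ) mod 2π = 4.359410 rad, q = (φ − β) mod 2π = 5.524389 rad → L = 6.94·(4.359410 + 9.190486 + 5.524389) = 6.94·19.074286 = 132.375545 m
LSR: p² = d² − 2 + 2cos(α−β) + 2d(sin α + sin β) = 49.969576; p = √p² = 7.068916; φ = atan2(−cos α − cos β, d + sin α + sin β) − atan2(−2, p) = 0.229273 rad; t = (φ − α) mod 2π = 2.293750 rad, q = (φ − β) mod 2π = 5.894364 rad → L = 6.94·(2.293750 + 7.068916 + 5.894364) = 6.94·15.257030 = 105.883788 m
RSL: p² = d² − 2 + 2cos(α−β) − 2d(sin α + sin β) = 59.171052; p = √p² = 7.692272; φ = atan2(cos α + cos β, d − sin α − sin β) − atan2(2, p) = -0.211438 rad; t = (α − φ) mod 2π = 4.430146 rad, q = (β − φ) mod 2π = 0.829532 rad → L = 6.94·(4.430146 + 7.692272 + 0.829532) = 6.94·12.951951 = 89.886538 m
RLR: c = (6 − d² + 2cos(α−β) + 2d(sin α − sin β))/8 = -9.558130, |c| > 1 → infeasible
LRL: c = (6 − d² + 2cos(α−β) − 2d(sin α − sin β))/8 = -3.980935, |c| > 1 → infeasible
Shortest: LSL with L = 62.425695 m ≈ 62.4257 m

62.4257 m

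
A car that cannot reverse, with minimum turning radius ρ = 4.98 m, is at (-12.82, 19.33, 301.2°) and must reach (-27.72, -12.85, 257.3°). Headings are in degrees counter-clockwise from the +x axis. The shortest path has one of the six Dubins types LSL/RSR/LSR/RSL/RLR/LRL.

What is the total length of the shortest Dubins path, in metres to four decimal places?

36.2992 m

Let ψ = atan2(Δy, Δx) = atan2(-32.18, -14.90) = -114.8451° be the start→goal bearing.
Normalize: d = |goal − start| / ρ = 35.462126/4.98 = 7.120909, α = (θ_start − ψ) mod 360° = 56.0451° = 0.978172 rad, β = (θ_goal − ψ) mod 360° = 12.1451° = 0.211972 rad.
Common terms: sin α = 0.829478, cos α = 0.558540, sin β = 0.210388, cos β = 0.977618, cos(α−β) = 0.720551, d² = 50.707343. Work in radians in the unit-radius frame; every candidate has L = ρ·(t + p + q).
LSL: p² = 2 + d² − 2cos(α−β) + 2d(sin α − sin β) = 60.083198; p = √p² = 7.751335; φ = atan2(cos β − cos α, d + sin α − sin β) = 0.054092 rad; t = (φ − α) mod 2π = 5.359105 rad, q = (β − φ) mod 2π = 0.157880 rad → L = 4.98·(5.359105 + 7.751335 + 0.157880) = 4.98·13.268321 = 66.076239 m
RSR: p² = 2 + d² − 2cos(α−β) + 2d(sin β − sin α) = 42.449284; p = √p² = 6.515312; φ = atan2(cos α − cos β, d − sin α + sin β) = -0.064366 rad; t = (α − φ) mod 2π = 1.042538 rad, q = (φ − β) mod 2π = 6.006847 rad → L = 4.98·(1.042538 + 6.515312 + 6.006847) = 4.98·13.564696 = 67.552188 m
LSR: p² = d² − 2 + 2cos(α−β) + 2d(sin α + sin β) = 64.958024; p = √p² = 8.059654; φ = atan2(−cos α − cos β, d + sin α + sin β) − atan2(−2, p) = 0.057177 rad; t = (φ − α) mod 2π = 5.362190 rad, q = (φ − β) mod 2π = 6.128390 rad → L = 4.98·(5.362190 + 8.059654 + 6.128390) = 4.98·19.550235 = 97.360168 m
RSL: p² = d² − 2 + 2cos(α−β) − 2d(sin α + sin β) = 35.338867; p = √p² = 5.944650; φ = atan2(cos α + cos β, d − sin α − sin β) − atan2(2, p) = -0.077104 rad; t = (α − φ) mod 2π = 1.055275 rad, q = (β − φ) mod 2π = 0.289076 rad → L = 4.98·(1.055275 + 5.944650 + 0.289076) = 4.98·7.289001 = 36.299226 m
RLR: c = (6 − d² + 2cos(α−β) + 2d(sin α − sin β))/8 = -4.306161, |c| > 1 → infeasible
LRL: c = (6 − d² + 2cos(α−β) − 2d(sin α − sin β))/8 = -6.510400, |c| > 1 → infeasible
Shortest: RSL with L = 36.299226 m ≈ 36.2992 m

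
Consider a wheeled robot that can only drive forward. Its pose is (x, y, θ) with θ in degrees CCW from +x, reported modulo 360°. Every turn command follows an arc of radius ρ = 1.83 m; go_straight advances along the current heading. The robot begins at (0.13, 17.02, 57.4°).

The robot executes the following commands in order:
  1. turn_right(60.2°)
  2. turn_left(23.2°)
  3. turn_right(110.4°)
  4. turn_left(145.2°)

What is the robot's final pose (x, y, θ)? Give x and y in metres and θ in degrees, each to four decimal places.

(8.2890, 15.2148, 55.2000°)

set_pose: (x, y, θ) = (0.1300, 17.0200, 57.4000°), ρ = 1.83
turn_right(60.2°): centre at ρ to the right, rotate −60.2° → (1.7611, 17.8619, -2.8000° ≡ 357.2000°)
turn_left(23.2°): centre at ρ to the left, rotate +23.2° → (2.4884, 17.9745, 380.4000° ≡ 20.4000°)
turn_right(110.4°): centre at ρ to the right, rotate −110.4° → (4.9563, 16.2592, -90.0000° ≡ 270.0000°)
turn_left(145.2°): centre at ρ to the left, rotate +145.2° → (8.2890, 15.2148, 415.2000° ≡ 55.2000°)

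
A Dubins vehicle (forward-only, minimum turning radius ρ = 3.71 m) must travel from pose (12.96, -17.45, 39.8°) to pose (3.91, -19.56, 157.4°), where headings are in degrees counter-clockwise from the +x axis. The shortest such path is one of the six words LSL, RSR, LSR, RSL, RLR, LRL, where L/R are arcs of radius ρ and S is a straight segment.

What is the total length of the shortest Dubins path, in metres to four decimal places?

26.5278 m

Let ψ = atan2(Δy, Δx) = atan2(-2.11, -9.05) = -166.8760° be the start→goal bearing.
Normalize: d = |goal − start| / ρ = 9.292718/3.71 = 2.504776, α = (θ_start − ψ) mod 360° = 206.6760° = 3.607176 rad, β = (θ_goal − ψ) mod 360° = 324.2760° = 5.659684 rad.
Common terms: sin α = -0.448945, cos α = -0.893560, sin β = -0.583882, cos β = 0.811839, cos(α−β) = -0.463296, d² = 6.273901. Work in radians in the unit-radius frame; every candidate has L = ρ·(t + p + q).
LSL: p² = 2 + d² − 2cos(α−β) + 2d(sin α − sin β) = 9.876467; p = √p² = 3.142685; φ = atan2(cos β − cos α, d + sin α − sin β) = 0.573597 rad; t = (φ − α) mod 2π = 3.249606 rad, q = (β − φ) mod 2π = 5.086087 rad → L = 3.71·(3.249606 + 3.142685 + 5.086087) = 3.71·11.478377 = 42.584779 m
RSR: p² = 2 + d² − 2cos(α−β) + 2d(sin β − sin α) = 8.524519; p = √p² = 2.919678; φ = atan2(cos α − cos β, d − sin α + sin β) = -0.623777 rad; t = (α − φ) mod 2π = 4.230953 rad, q = (φ − β) mod 2π = 6.282910 rad → L = 3.71·(4.230953 + 2.919678 + 6.282910) = 3.71·13.433541 = 49.838438 m
LSR: p² = d² − 2 + 2cos(α−β) + 2d(sin α + sin β) = -1.826686 < 0 → infeasible
RSL: p² = d² − 2 + 2cos(α−β) − 2d(sin α + sin β) = 8.521304; p = √p² = 2.919127; φ = atan2(cos α + cos β, d − sin α − sin β) − atan2(2, p) = -0.623777 rad; t = (α − φ) mod 2π = 4.230953 rad, q = (β − φ) mod 2π = 0.000275 rad → L = 3.71·(4.230953 + 2.919127 + 0.000275) = 3.71·7.150356 = 26.527821 m
RLR: c = (6 − d² + 2cos(α−β) + 2d(sin α − sin β))/8 = -0.065565; p = 2π − arccos c = 4.646777 rad; φ = atan2(cos α − cos β, d − sin α + sin β) = -0.623777 rad; t = (α − φ + p/2) mod 2π = 0.271157 rad, q = (α − β − t + p) mod 2π = 2.323113 rad → L = 3.71·(0.271157 + 4.646777 + 2.323113) = 3.71·7.241047 = 26.864284 m
LRL: c = (6 − d² + 2cos(α−β) − 2d(sin α − sin β))/8 = -0.234558; p = 2π − arccos c = 4.475625 rad; φ = atan2(cos β − cos α, d + sin α − sin β) = 0.573597 rad; t = (φ − α + p/2) mod 2π = 5.487418 rad, q = (β − α − t + p) mod 2π = 1.040714 rad → L = 3.71·(5.487418 + 4.475625 + 1.040714) = 3.71·11.003757 = 40.823937 m
Shortest: RSL with L = 26.527821 m ≈ 26.5278 m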